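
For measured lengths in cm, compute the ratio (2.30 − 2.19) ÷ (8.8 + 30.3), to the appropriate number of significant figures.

0.0028

2.30 − 2.19 = 0.11, limited to 2 d.p. → 2 s.f.; 8.8 + 30.3 = 39.1, limited to 1 d.p. → 3 s.f.
Carrying full precision, 0.11 ÷ 39.1 = 0.00281329923274…; keep min(2, 3) = 2 s.f.
Rounded to 2 significant figures: 0.0028.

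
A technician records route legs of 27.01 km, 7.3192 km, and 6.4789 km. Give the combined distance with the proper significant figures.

27.01 km + 7.3192 km + 6.4789 km = 40.8081 km.
Addition/subtraction keeps the fewest decimal places: 27.01 → 2 decimal places, 7.3192 → 4 decimal places, 6.4789 → 4 decimal places; limit is 2.
Rounded to 2 decimal places: 40.81 km.

40.81 km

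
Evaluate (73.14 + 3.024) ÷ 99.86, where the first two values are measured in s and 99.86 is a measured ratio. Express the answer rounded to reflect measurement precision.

73.14 s + 3.024 s = 76.164 s; the sum is limited to 2 decimal places (4 s.f.).
Carrying full precision, 76.164 ÷ 99.86 = 0.762707790907… s; 99.86 has 4 s.f., so the result keeps min(4, 4) = 4 s.f.
Rounded to 4 significant figures: 0.7627 s.

0.7627 s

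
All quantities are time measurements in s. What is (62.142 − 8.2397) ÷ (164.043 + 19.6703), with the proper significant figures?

62.142 − 8.2397 = 53.9023, limited to 3 d.p. → 5 s.f.; 164.043 + 19.6703 = 183.7133, limited to 3 d.p. → 6 s.f.
Carrying full precision, 53.9023 ÷ 183.7133 = 0.293404451392…; keep min(5, 6) = 5 s.f.
Rounded to 5 significant figures: 0.29340.

0.29340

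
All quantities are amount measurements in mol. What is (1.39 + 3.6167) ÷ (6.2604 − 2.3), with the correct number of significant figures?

1.3

1.39 + 3.6167 = 5.0067, limited to 2 d.p. → 3 s.f.; 6.2604 − 2.3 = 3.9604, limited to 1 d.p. → 2 s.f.
Carrying full precision, 5.0067 ÷ 3.9604 = 1.26419048581…; keep min(3, 2) = 2 s.f.
Rounded to 2 significant figures: 1.3.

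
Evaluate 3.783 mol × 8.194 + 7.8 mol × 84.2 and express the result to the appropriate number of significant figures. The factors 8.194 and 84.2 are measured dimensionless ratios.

6.9 × 10^2 mol

3.783 × 8.194 = 30.997902 → 31.00 mol (4 s.f., last digit at the 10^-2 place).
7.8 × 84.2 = 656.76 → 6.6 × 10^2 mol (2 s.f., last digit at the 10^1 place).
Sum: 687.757902 mol; keep the coarser place, 10^1.
Result: 6.9 × 10^2 mol.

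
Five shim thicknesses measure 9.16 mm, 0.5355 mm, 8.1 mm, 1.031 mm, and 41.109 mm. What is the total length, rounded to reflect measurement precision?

9.16 mm + 0.5355 mm + 8.1 mm + 1.031 mm + 41.109 mm = 59.9355 mm.
Addition/subtraction keeps the fewest decimal places: 9.16 → 2 decimal places, 0.5355 → 4 decimal places, 8.1 → 1 decimal place, 1.031 → 3 decimal places, 41.109 → 3 decimal places; limit is 1.
Rounded to 1 decimal place: 59.9 mm.

59.9 mm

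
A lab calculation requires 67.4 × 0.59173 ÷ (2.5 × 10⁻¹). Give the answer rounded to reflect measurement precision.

67.4 × 0.59173 ÷ (2.5 × 10⁻¹) = 159.530408
Multiplication/division keeps the fewest significant figures: 67.4 → 3 s.f., 0.59173 → 5 s.f., 2.5 × 10⁻¹ → 2 s.f.; limit is 2.
Rounded to 2 significant figures: 1.6 × 10².

1.6 × 10²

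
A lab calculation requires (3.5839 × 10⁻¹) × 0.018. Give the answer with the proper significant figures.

6.5 × 10⁻³

(3.5839 × 10⁻¹) × 0.018 = 0.00645102
Multiplication/division keeps the fewest significant figures: 3.5839 × 10⁻¹ → 5 s.f., 0.018 → 2 s.f.; limit is 2.
Rounded to 2 significant figures: 6.5 × 10⁻³.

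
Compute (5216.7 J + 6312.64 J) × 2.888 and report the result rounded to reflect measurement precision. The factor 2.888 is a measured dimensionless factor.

5216.7 J + 6312.64 J = 11529.34 J; the sum is limited to 1 decimal place (6 s.f.).
Carrying full precision, 11529.34 × 2.888 = 33296.73392 J; 2.888 has 4 s.f., so the result keeps min(6, 4) = 4 s.f.
Rounded to 4 significant figures: 3.330 × 10⁴ J.

3.330 × 10⁴ J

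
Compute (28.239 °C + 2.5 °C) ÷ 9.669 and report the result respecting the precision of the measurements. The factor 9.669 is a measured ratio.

28.239 °C + 2.5 °C = 30.739 °C; the sum is limited to 1 decimal place (3 s.f.).
Carrying full precision, 30.739 ÷ 9.669 = 3.17912917572… °C; 9.669 has 4 s.f., so the result keeps min(3, 4) = 3 s.f.
Rounded to 3 significant figures: 3.18 °C.

3.18 °C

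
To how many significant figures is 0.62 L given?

0.62: leading zeros are not significant.

2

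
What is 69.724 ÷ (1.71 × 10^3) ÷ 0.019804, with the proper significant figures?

2.06

69.724 ÷ (1.71 × 10^3) ÷ 0.019804 = 2.05889057796…
Multiplication/division keeps the fewest significant figures: 69.724 → 5 s.f., 1.71 × 10^3 → 3 s.f., 0.019804 → 5 s.f.; limit is 3.
Rounded to 3 significant figures: 2.06.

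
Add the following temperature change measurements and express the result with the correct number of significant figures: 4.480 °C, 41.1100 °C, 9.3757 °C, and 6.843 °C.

61.809 °C

4.480 °C + 41.1100 °C + 9.3757 °C + 6.843 °C = 61.8087 °C.
Addition/subtraction keeps the fewest decimal places: 4.480 → 3 decimal places, 41.1100 → 4 decimal places, 9.3757 → 4 decimal places, 6.843 → 3 decimal places; limit is 3.
Rounded to 3 decimal places: 61.809 °C.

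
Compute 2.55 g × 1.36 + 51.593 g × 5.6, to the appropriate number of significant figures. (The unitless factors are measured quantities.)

2.9 × 10^2 g

2.55 × 1.36 = 3.468 → 3.47 g (3 s.f., last digit at the 10^-2 place).
51.593 × 5.6 = 288.9208 → 2.9 × 10^2 g (2 s.f., last digit at the 10^1 place).
Sum: 292.3888 g; keep the coarser place, 10^1.
Result: 2.9 × 10^2 g.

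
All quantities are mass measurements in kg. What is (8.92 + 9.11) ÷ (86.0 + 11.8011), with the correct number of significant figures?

0.184

8.92 + 9.11 = 18.03, limited to 2 d.p. → 4 s.f.; 86.0 + 11.8011 = 97.8011, limited to 1 d.p. → 3 s.f.
Carrying full precision, 18.03 ÷ 97.8011 = 0.184353754712…; keep min(4, 3) = 3 s.f.
Rounded to 3 significant figures: 0.184.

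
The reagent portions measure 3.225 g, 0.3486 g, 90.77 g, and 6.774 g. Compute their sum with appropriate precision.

3.225 g + 0.3486 g + 90.77 g + 6.774 g = 101.1176 g.
Addition/subtraction keeps the fewest decimal places: 3.225 → 3 decimal places, 0.3486 → 4 decimal places, 90.77 → 2 decimal places, 6.774 → 3 decimal places; limit is 2.
Rounded to 2 decimal places: 101.12 g.

101.12 g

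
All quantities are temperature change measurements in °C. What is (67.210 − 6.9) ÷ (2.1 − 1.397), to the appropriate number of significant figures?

67.210 − 6.9 = 60.310, limited to 1 d.p. → 3 s.f.; 2.1 − 1.397 = 0.703, limited to 1 d.p. → 1 s.f.
Carrying full precision, 60.310 ÷ 0.703 = 85.7894736842…; keep min(3, 1) = 1 s.f.
Rounded to 1 significant figure: 9 × 10^1.

9 × 10^1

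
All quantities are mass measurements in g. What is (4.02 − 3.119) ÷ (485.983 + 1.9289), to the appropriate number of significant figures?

4.02 − 3.119 = 0.901, limited to 2 d.p. → 2 s.f.; 485.983 + 1.9289 = 487.9119, limited to 3 d.p. → 6 s.f.
Carrying full precision, 0.901 ÷ 487.9119 = 0.00184664485535…; keep min(2, 6) = 2 s.f.
Rounded to 2 significant figures: 0.0018.

0.0018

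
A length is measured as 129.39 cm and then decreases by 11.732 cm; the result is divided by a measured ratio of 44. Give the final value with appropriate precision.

2.7 cm

129.39 cm − 11.732 cm = 117.658 cm; the difference is limited to 2 decimal places (5 s.f.).
Carrying full precision, 117.658 ÷ 44 = 2.67404545455… cm; 44 has 2 s.f., so the result keeps min(5, 2) = 2 s.f.
Rounded to 2 significant figures: 2.7 cm.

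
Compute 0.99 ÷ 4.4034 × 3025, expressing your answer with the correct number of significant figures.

6.8 × 10²

0.99 ÷ 4.4034 × 3025 = 680.099468592…
Multiplication/division keeps the fewest significant figures: 0.99 → 2 s.f., 4.4034 → 5 s.f., 3025 → 4 s.f.; limit is 2.
Rounded to 2 significant figures: 6.8 × 10².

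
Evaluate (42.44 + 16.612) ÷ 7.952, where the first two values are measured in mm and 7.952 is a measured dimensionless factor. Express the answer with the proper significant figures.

7.426 mm

42.44 mm + 16.612 mm = 59.052 mm; the sum is limited to 2 decimal places (4 s.f.).
Carrying full precision, 59.052 ÷ 7.952 = 7.42605633803… mm; 7.952 has 4 s.f., so the result keeps min(4, 4) = 4 s.f.
Rounded to 4 significant figures: 7.426 mm.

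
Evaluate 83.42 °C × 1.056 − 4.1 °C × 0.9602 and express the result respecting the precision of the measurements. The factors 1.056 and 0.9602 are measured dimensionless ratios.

83.42 × 1.056 = 88.09152 → 88.09 °C (4 s.f., last digit at the 10^-2 place).
4.1 × 0.9602 = 3.93682 → 3.9 °C (2 s.f., last digit at the 10^-1 place).
Difference: 84.1547 °C; keep the coarser place, 10^-1.
Result: 84.2 °C.

84.2 °C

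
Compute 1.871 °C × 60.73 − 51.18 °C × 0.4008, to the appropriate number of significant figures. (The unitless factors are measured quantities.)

1.871 × 60.73 = 113.62583 → 113.6 °C (4 s.f., last digit at the 10^-1 place).
51.18 × 0.4008 = 20.512944 → 20.51 °C (4 s.f., last digit at the 10^-2 place).
Difference: 93.112886 °C; keep the coarser place, 10^-1.
Result: 93.1 °C.

93.1 °C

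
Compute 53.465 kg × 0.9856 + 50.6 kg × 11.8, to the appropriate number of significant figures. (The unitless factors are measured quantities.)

6.50 × 10^2 kg

53.465 × 0.9856 = 52.695104 → 52.70 kg (4 s.f., last digit at the 10^-2 place).
50.6 × 11.8 = 597.08 → 597 kg (3 s.f., last digit at the 10^0 place).
Sum: 649.775104 kg; keep the coarser place, 10^0.
Result: 6.50 × 10^2 kg.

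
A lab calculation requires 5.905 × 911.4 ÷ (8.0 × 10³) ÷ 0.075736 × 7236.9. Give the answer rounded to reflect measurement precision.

5.905 × 911.4 ÷ (8.0 × 10³) ÷ 0.075736 × 7236.9 = 64281.9653918…
Multiplication/division keeps the fewest significant figures: 5.905 → 4 s.f., 911.4 → 4 s.f., 8.0 × 10³ → 2 s.f., 0.075736 → 5 s.f., 7236.9 → 5 s.f.; limit is 2.
Rounded to 2 significant figures: 6.4 × 10⁴.

6.4 × 10⁴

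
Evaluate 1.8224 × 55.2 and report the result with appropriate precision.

101

1.8224 × 55.2 = 100.59648
Multiplication/division keeps the fewest significant figures: 1.8224 → 5 s.f., 55.2 → 3 s.f.; limit is 3.
Rounded to 3 significant figures: 101.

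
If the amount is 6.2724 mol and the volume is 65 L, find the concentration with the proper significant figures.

concentration = 6.2724 mol ÷ 65 L = 0.0964984615385… mol/L.
6.2724 has 5 significant figures; 65 has 2.
Division/multiplication keeps the fewest: 2 significant figures.
Rounded: 0.096 mol/L.

0.096 mol/L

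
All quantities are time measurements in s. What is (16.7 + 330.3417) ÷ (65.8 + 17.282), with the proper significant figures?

16.7 + 330.3417 = 347.0417, limited to 1 d.p. → 4 s.f.; 65.8 + 17.282 = 83.082, limited to 1 d.p. → 3 s.f.
Carrying full precision, 347.0417 ÷ 83.082 = 4.17709852916…; keep min(4, 3) = 3 s.f.
Rounded to 3 significant figures: 4.18.

4.18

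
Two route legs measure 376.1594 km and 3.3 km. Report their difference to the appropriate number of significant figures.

372.9 km

376.1594 km − 3.3 km = 372.8594 km.
Addition/subtraction keeps the fewest decimal places: 376.1594 → 4 decimal places, 3.3 → 1 decimal place; limit is 1.
Rounded to 1 decimal place: 372.9 km.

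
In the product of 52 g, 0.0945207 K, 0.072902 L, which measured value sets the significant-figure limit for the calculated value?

52 g

52 g → 2 s.f.; 0.0945207 K → 6 s.f.; 0.072902 L → 5 s.f.
The fewest is 2 significant figures, from 52 g.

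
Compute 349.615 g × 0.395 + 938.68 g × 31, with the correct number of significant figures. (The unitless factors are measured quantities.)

349.615 × 0.395 = 138.097925 → 138 g (3 s.f., last digit at the 10^0 place).
938.68 × 31 = 29099.08 → 2.9 × 10^4 g (2 s.f., last digit at the 10^3 place).
Sum: 29237.177925 g; keep the coarser place, 10^3.
Result: 2.9 × 10^4 g.

2.9 × 10^4 g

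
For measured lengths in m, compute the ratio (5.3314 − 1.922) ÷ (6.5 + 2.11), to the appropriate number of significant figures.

0.40

5.3314 − 1.922 = 3.4094, limited to 3 d.p. → 4 s.f.; 6.5 + 2.11 = 8.61, limited to 1 d.p. → 2 s.f.
Carrying full precision, 3.4094 ÷ 8.61 = 0.395981416957…; keep min(4, 2) = 2 s.f.
Rounded to 2 significant figures: 0.40.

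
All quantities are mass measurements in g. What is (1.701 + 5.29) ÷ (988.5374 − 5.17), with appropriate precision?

0.00711

1.701 + 5.29 = 6.991, limited to 2 d.p. → 3 s.f.; 988.5374 − 5.17 = 983.3674, limited to 2 d.p. → 5 s.f.
Carrying full precision, 6.991 ÷ 983.3674 = 0.00710924523225…; keep min(3, 5) = 3 s.f.
Rounded to 3 significant figures: 0.00711.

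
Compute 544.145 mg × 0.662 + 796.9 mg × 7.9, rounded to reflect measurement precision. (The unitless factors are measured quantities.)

544.145 × 0.662 = 360.22399 → 3.60 × 10^2 mg (3 s.f., last digit at the 10^0 place).
796.9 × 7.9 = 6295.51 → 6.3 × 10^3 mg (2 s.f., last digit at the 10^2 place).
Sum: 6655.73399 mg; keep the coarser place, 10^2.
Result: 6.7 × 10^3 mg.

6.7 × 10^3 mg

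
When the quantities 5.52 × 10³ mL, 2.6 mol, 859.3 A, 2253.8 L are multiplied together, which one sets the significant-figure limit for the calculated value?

2.6 mol

5.52 × 10³ mL → 3 s.f.; 2.6 mol → 2 s.f.; 859.3 A → 4 s.f.; 2253.8 L → 5 s.f.
The fewest is 2 significant figures, from 2.6 mol.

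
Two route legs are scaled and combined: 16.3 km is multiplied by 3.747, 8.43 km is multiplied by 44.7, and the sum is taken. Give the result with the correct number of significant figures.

438 km

16.3 × 3.747 = 61.0761 → 61.1 km (3 s.f., last digit at the 10^-1 place).
8.43 × 44.7 = 376.821 → 377 km (3 s.f., last digit at the 10^0 place).
Sum: 437.8971 km; keep the coarser place, 10^0.
Result: 438 km.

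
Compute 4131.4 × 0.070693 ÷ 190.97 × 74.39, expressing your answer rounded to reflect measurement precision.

113.8

4131.4 × 0.070693 ÷ 190.97 × 74.39 = 113.768771369…
Multiplication/division keeps the fewest significant figures: 4131.4 → 5 s.f., 0.070693 → 5 s.f., 190.97 → 5 s.f., 74.39 → 4 s.f.; limit is 4.
Rounded to 4 significant figures: 113.8.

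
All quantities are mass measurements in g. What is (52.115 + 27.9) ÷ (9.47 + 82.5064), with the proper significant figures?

52.115 + 27.9 = 80.015, limited to 1 d.p. → 3 s.f.; 9.47 + 82.5064 = 91.9764, limited to 2 d.p. → 4 s.f.
Carrying full precision, 80.015 ÷ 91.9764 = 0.869951422321…; keep min(3, 4) = 3 s.f.
Rounded to 3 significant figures: 8.70 × 10⁻¹.

8.70 × 10⁻¹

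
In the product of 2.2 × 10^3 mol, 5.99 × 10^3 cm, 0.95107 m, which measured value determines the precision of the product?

2.2 × 10^3 mol → 2 s.f.; 5.99 × 10^3 cm → 3 s.f.; 0.95107 m → 5 s.f.
The fewest is 2 significant figures, from 2.2 × 10^3 mol.

2.2 × 10^3 mol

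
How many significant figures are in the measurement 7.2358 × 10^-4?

7.2358 × 10^-4: in scientific notation every digit of the coefficient is significant.

5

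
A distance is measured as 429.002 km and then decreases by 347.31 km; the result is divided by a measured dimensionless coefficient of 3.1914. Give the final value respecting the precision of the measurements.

25.60 km

429.002 km − 347.31 km = 81.692 km; the difference is limited to 2 decimal places (4 s.f.).
Carrying full precision, 81.692 ÷ 3.1914 = 25.5975433979… km; 3.1914 has 5 s.f., so the result keeps min(4, 5) = 4 s.f.
Rounded to 4 significant figures: 25.60 km.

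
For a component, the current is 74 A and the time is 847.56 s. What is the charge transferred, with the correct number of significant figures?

charge transferred = 74 A × 847.56 s = 62719.44 C.
74 has 2 significant figures; 847.56 has 5.
Division/multiplication keeps the fewest: 2 significant figures.
Rounded: 6.3 × 10⁴ C.

6.3 × 10⁴ C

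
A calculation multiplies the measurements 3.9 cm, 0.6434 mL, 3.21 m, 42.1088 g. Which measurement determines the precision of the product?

3.9 cm

3.9 cm → 2 s.f.; 0.6434 mL → 4 s.f.; 3.21 m → 3 s.f.; 42.1088 g → 6 s.f.
The fewest is 2 significant figures, from 3.9 cm.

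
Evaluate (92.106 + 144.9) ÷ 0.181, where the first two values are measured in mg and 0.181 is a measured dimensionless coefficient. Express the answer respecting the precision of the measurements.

92.106 mg + 144.9 mg = 237.006 mg; the sum is limited to 1 decimal place (4 s.f.).
Carrying full precision, 237.006 ÷ 0.181 = 1309.42541436… mg; 0.181 has 3 s.f., so the result keeps min(4, 3) = 3 s.f.
Rounded to 3 significant figures: 1.31 × 10³ mg.

1.31 × 10³ mg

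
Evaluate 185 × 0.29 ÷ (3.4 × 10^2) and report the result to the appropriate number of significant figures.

0.16

185 × 0.29 ÷ (3.4 × 10^2) = 0.157794117647…
Multiplication/division keeps the fewest significant figures: 185 → 3 s.f., 0.29 → 2 s.f., 3.4 × 10^2 → 2 s.f.; limit is 2.
Rounded to 2 significant figures: 0.16.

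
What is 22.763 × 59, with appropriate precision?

1.3 × 10³

22.763 × 59 = 1343.017
Multiplication/division keeps the fewest significant figures: 22.763 → 5 s.f., 59 → 2 s.f.; limit is 2.
Rounded to 2 significant figures: 1.3 × 10³.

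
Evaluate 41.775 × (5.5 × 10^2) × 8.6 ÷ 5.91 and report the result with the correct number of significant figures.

3.3 × 10^4

41.775 × (5.5 × 10^2) × 8.6 ÷ 5.91 = 33434.1370558…
Multiplication/division keeps the fewest significant figures: 41.775 → 5 s.f., 5.5 × 10^2 → 2 s.f., 8.6 → 2 s.f., 5.91 → 3 s.f.; limit is 2.
Rounded to 2 significant figures: 3.3 × 10^4.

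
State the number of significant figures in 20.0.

3

20.0: trailing zeros after a decimal point are significant.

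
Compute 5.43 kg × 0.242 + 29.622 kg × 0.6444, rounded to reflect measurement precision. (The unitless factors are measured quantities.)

20.40 kg

5.43 × 0.242 = 1.31406 → 1.31 kg (3 s.f., last digit at the 10^-2 place).
29.622 × 0.6444 = 19.0884168 → 19.09 kg (4 s.f., last digit at the 10^-2 place).
Sum: 20.4024768 kg; keep the coarser place, 10^-2.
Result: 20.40 kg.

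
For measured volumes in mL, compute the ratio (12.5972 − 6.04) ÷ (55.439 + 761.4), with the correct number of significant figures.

12.5972 − 6.04 = 6.5572, limited to 2 d.p. → 3 s.f.; 55.439 + 761.4 = 816.839, limited to 1 d.p. → 4 s.f.
Carrying full precision, 6.5572 ÷ 816.839 = 0.00802753051703…; keep min(3, 4) = 3 s.f.
Rounded to 3 significant figures: 0.00803.

0.00803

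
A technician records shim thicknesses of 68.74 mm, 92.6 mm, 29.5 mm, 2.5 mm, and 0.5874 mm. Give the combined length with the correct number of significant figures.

68.74 mm + 92.6 mm + 29.5 mm + 2.5 mm + 0.5874 mm = 193.9274 mm.
Addition/subtraction keeps the fewest decimal places: 68.74 → 2 decimal places, 92.6 → 1 decimal place, 29.5 → 1 decimal place, 2.5 → 1 decimal place, 0.5874 → 4 decimal places; limit is 1.
Rounded to 1 decimal place: 193.9 mm.

193.9 mm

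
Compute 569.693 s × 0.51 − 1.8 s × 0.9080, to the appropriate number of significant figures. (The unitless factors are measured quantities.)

569.693 × 0.51 = 290.54343 → 2.9 × 10^2 s (2 s.f., last digit at the 10^1 place).
1.8 × 0.9080 = 1.6344 → 1.6 s (2 s.f., last digit at the 10^-1 place).
Difference: 288.90903 s; keep the coarser place, 10^1.
Result: 2.9 × 10^2 s.

2.9 × 10^2 s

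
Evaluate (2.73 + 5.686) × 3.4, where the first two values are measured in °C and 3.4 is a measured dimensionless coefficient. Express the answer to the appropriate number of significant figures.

2.73 °C + 5.686 °C = 8.416 °C; the sum is limited to 2 decimal places (3 s.f.).
Carrying full precision, 8.416 × 3.4 = 28.6144 °C; 3.4 has 2 s.f., so the result keeps min(3, 2) = 2 s.f.
Rounded to 2 significant figures: 29 °C.

29 °C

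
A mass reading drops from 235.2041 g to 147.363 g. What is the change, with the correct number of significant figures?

235.2041 g − 147.363 g = 87.8411 g.
Addition/subtraction keeps the fewest decimal places: 235.2041 → 4 decimal places, 147.363 → 3 decimal places; limit is 3.
Rounded to 3 decimal places: 87.841 g.

87.841 g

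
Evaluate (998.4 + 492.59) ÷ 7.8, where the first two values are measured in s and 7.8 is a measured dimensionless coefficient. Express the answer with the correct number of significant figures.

998.4 s + 492.59 s = 1490.99 s; the sum is limited to 1 decimal place (5 s.f.).
Carrying full precision, 1490.99 ÷ 7.8 = 191.152564103… s; 7.8 has 2 s.f., so the result keeps min(5, 2) = 2 s.f.
Rounded to 2 significant figures: 1.9 × 10² s.

1.9 × 10² s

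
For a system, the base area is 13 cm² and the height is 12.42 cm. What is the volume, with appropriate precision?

volume = 13 cm² × 12.42 cm = 161.46 cm³.
13 has 2 significant figures; 12.42 has 4.
Division/multiplication keeps the fewest: 2 significant figures.
Rounded: 1.6 × 10^2 cm³.

1.6 × 10^2 cm³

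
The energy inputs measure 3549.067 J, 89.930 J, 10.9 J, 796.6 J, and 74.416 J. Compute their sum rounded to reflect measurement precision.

4520.9 J

3549.067 J + 89.930 J + 10.9 J + 796.6 J + 74.416 J = 4520.913 J.
Addition/subtraction keeps the fewest decimal places: 3549.067 → 3 decimal places, 89.930 → 3 decimal places, 10.9 → 1 decimal place, 796.6 → 1 decimal place, 74.416 → 3 decimal places; limit is 1.
Rounded to 1 decimal place: 4520.9 J.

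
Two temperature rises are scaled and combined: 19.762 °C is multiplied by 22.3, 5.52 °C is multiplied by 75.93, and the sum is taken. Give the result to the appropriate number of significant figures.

8.60 × 10² °C

19.762 × 22.3 = 440.6926 → 4.41 × 10² °C (3 s.f., last digit at the 10^0 place).
5.52 × 75.93 = 419.1336 → 419 °C (3 s.f., last digit at the 10^0 place).
Sum: 859.8262 °C; keep the coarser place, 10^0.
Result: 8.60 × 10² °C.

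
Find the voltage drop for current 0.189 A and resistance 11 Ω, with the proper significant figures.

2.1 V

voltage drop = 0.189 A × 11 Ω = 2.079 V.
0.189 has 3 significant figures; 11 has 2.
Division/multiplication keeps the fewest: 2 significant figures.
Rounded: 2.1 V.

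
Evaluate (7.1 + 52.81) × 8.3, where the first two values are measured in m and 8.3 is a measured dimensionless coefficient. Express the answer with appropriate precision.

5.0 × 10^2 m

7.1 m + 52.81 m = 59.91 m; the sum is limited to 1 decimal place (3 s.f.).
Carrying full precision, 59.91 × 8.3 = 497.253 m; 8.3 has 2 s.f., so the result keeps min(3, 2) = 2 s.f.
Rounded to 2 significant figures: 5.0 × 10^2 m.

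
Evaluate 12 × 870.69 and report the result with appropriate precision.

1.0 × 10⁴

12 × 870.69 = 10448.28
Multiplication/division keeps the fewest significant figures: 12 → 2 s.f., 870.69 → 5 s.f.; limit is 2.
Rounded to 2 significant figures: 1.0 × 10⁴.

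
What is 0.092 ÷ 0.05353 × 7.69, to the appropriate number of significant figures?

0.092 ÷ 0.05353 × 7.69 = 13.2165141042…
Multiplication/division keeps the fewest significant figures: 0.092 → 2 s.f., 0.05353 → 4 s.f., 7.69 → 3 s.f.; limit is 2.
Rounded to 2 significant figures: 13.

13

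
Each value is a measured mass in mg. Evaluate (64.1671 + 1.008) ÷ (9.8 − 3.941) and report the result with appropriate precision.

64.1671 + 1.008 = 65.1751, limited to 3 d.p. → 5 s.f.; 9.8 − 3.941 = 5.859, limited to 1 d.p. → 2 s.f.
Carrying full precision, 65.1751 ÷ 5.859 = 11.1239289981…; keep min(5, 2) = 2 s.f.
Rounded to 2 significant figures: 11.

11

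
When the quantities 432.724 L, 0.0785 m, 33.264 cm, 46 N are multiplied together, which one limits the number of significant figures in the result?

46 N

432.724 L → 6 s.f.; 0.0785 m → 3 s.f.; 33.264 cm → 5 s.f.; 46 N → 2 s.f.
The fewest is 2 significant figures, from 46 N.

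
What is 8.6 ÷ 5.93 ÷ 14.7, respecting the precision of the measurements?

0.099

8.6 ÷ 5.93 ÷ 14.7 = 0.0986566633399…
Multiplication/division keeps the fewest significant figures: 8.6 → 2 s.f., 5.93 → 3 s.f., 14.7 → 3 s.f.; limit is 2.
Rounded to 2 significant figures: 0.099.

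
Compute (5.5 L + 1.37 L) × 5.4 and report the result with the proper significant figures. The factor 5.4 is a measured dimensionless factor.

5.5 L + 1.37 L = 6.87 L; the sum is limited to 1 decimal place (2 s.f.).
Carrying full precision, 6.87 × 5.4 = 37.098 L; 5.4 has 2 s.f., so the result keeps min(2, 2) = 2 s.f.
Rounded to 2 significant figures: 37 L.

37 L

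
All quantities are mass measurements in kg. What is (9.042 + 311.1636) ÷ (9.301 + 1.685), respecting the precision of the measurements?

29.147

9.042 + 311.1636 = 320.2056, limited to 3 d.p. → 6 s.f.; 9.301 + 1.685 = 10.986, limited to 3 d.p. → 5 s.f.
Carrying full precision, 320.2056 ÷ 10.986 = 29.1466957946…; keep min(6, 5) = 5 s.f.
Rounded to 5 significant figures: 29.147.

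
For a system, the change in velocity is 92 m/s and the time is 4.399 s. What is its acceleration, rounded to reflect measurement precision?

21 m/s²

acceleration = 92 m/s ÷ 4.399 s = 20.9138440555… m/s².
92 has 2 significant figures; 4.399 has 4.
Division/multiplication keeps the fewest: 2 significant figures.
Rounded: 21 m/s².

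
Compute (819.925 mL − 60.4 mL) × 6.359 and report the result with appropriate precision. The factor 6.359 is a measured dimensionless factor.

4.830 × 10³ mL

819.925 mL − 60.4 mL = 759.525 mL; the difference is limited to 1 decimal place (4 s.f.).
Carrying full precision, 759.525 × 6.359 = 4829.819475 mL; 6.359 has 4 s.f., so the result keeps min(4, 4) = 4 s.f.
Rounded to 4 significant figures: 4.830 × 10³ mL.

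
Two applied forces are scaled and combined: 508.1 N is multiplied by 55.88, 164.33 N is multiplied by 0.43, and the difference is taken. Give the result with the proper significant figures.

2.832 × 10^4 N

508.1 × 55.88 = 28392.628 → 2.839 × 10^4 N (4 s.f., last digit at the 10^1 place).
164.33 × 0.43 = 70.6619 → 71 N (2 s.f., last digit at the 10^0 place).
Difference: 28321.9661 N; keep the coarser place, 10^1.
Result: 2.832 × 10^4 N.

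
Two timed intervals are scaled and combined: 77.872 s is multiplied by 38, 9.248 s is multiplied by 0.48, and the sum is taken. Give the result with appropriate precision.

3.0 × 10^3 s

77.872 × 38 = 2959.136 → 3.0 × 10^3 s (2 s.f., last digit at the 10^2 place).
9.248 × 0.48 = 4.43904 → 4.4 s (2 s.f., last digit at the 10^-1 place).
Sum: 2963.57504 s; keep the coarser place, 10^2.
Result: 3.0 × 10^3 s.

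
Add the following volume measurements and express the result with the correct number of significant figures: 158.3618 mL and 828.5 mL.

158.3618 mL + 828.5 mL = 986.8618 mL.
Addition/subtraction keeps the fewest decimal places: 158.3618 → 4 decimal places, 828.5 → 1 decimal place; limit is 1.
Rounded to 1 decimal place: 986.9 mL.

986.9 mL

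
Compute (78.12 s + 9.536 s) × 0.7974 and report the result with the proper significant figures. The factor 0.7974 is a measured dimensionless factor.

78.12 s + 9.536 s = 87.656 s; the sum is limited to 2 decimal places (4 s.f.).
Carrying full precision, 87.656 × 0.7974 = 69.8968944 s; 0.7974 has 4 s.f., so the result keeps min(4, 4) = 4 s.f.
Rounded to 4 significant figures: 69.90 s.

69.90 s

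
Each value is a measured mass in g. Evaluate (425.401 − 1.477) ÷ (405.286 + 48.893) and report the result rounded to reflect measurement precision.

9.33385 × 10⁻¹

425.401 − 1.477 = 423.924, limited to 3 d.p. → 6 s.f.; 405.286 + 48.893 = 454.179, limited to 3 d.p. → 6 s.f.
Carrying full precision, 423.924 ÷ 454.179 = 0.933385295225…; keep min(6, 6) = 6 s.f.
Rounded to 6 significant figures: 9.33385 × 10⁻¹.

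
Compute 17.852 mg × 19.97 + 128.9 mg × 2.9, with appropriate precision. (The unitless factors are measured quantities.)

17.852 × 19.97 = 356.50444 → 3.565 × 10² mg (4 s.f., last digit at the 10^-1 place).
128.9 × 2.9 = 373.81 → 3.7 × 10² mg (2 s.f., last digit at the 10^1 place).
Sum: 730.31444 mg; keep the coarser place, 10^1.
Result: 7.3 × 10² mg.

7.3 × 10² mg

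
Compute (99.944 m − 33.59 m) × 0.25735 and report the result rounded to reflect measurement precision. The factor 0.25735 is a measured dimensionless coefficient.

99.944 m − 33.59 m = 66.354 m; the difference is limited to 2 decimal places (4 s.f.).
Carrying full precision, 66.354 × 0.25735 = 17.0762019 m; 0.25735 has 5 s.f., so the result keeps min(4, 5) = 4 s.f.
Rounded to 4 significant figures: 17.08 m.

17.08 m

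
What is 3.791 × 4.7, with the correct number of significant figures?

18

3.791 × 4.7 = 17.8177
Multiplication/division keeps the fewest significant figures: 3.791 → 4 s.f., 4.7 → 2 s.f.; limit is 2.
Rounded to 2 significant figures: 18.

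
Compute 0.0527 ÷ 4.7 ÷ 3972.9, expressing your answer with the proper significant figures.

0.0527 ÷ 4.7 ÷ 3972.9 = 0.00000282231265762…
Multiplication/division keeps the fewest significant figures: 0.0527 → 3 s.f., 4.7 → 2 s.f., 3972.9 → 5 s.f.; limit is 2.
Rounded to 2 significant figures: 2.8 × 10⁻⁶.

2.8 × 10⁻⁶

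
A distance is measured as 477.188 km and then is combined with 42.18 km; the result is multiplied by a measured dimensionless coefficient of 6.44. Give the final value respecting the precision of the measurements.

3.34 × 10³ km

477.188 km + 42.18 km = 519.368 km; the sum is limited to 2 decimal places (5 s.f.).
Carrying full precision, 519.368 × 6.44 = 3344.72992 km; 6.44 has 3 s.f., so the result keeps min(5, 3) = 3 s.f.
Rounded to 3 significant figures: 3.34 × 10³ km.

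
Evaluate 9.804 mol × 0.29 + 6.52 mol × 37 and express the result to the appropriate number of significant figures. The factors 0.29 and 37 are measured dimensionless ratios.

9.804 × 0.29 = 2.84316 → 2.8 mol (2 s.f., last digit at the 10^-1 place).
6.52 × 37 = 241.24 → 2.4 × 10^2 mol (2 s.f., last digit at the 10^1 place).
Sum: 244.08316 mol; keep the coarser place, 10^1.
Result: 2.4 × 10^2 mol.

2.4 × 10^2 mol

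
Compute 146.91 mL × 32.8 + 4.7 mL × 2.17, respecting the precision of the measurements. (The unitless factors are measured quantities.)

4.83 × 10³ mL

146.91 × 32.8 = 4818.648 → 4.82 × 10³ mL (3 s.f., last digit at the 10^1 place).
4.7 × 2.17 = 10.199 → 10. mL (2 s.f., last digit at the 10^0 place).
Sum: 4828.847 mL; keep the coarser place, 10^1.
Result: 4.83 × 10³ mL.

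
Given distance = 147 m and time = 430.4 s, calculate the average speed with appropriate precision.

3.42 × 10^-1 m/s

average speed = 147 m ÷ 430.4 s = 0.341542750929… m/s.
147 has 3 significant figures; 430.4 has 4.
Division/multiplication keeps the fewest: 3 significant figures.
Rounded: 3.42 × 10^-1 m/s.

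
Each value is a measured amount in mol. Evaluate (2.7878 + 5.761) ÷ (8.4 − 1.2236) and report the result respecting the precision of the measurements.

1.2

2.7878 + 5.761 = 8.5488, limited to 3 d.p. → 4 s.f.; 8.4 − 1.2236 = 7.1764, limited to 1 d.p. → 2 s.f.
Carrying full precision, 8.5488 ÷ 7.1764 = 1.1912379466…; keep min(4, 2) = 2 s.f.
Rounded to 2 significant figures: 1.2.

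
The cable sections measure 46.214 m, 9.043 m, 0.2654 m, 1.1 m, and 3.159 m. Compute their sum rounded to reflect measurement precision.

59.8 m

46.214 m + 9.043 m + 0.2654 m + 1.1 m + 3.159 m = 59.7814 m.
Addition/subtraction keeps the fewest decimal places: 46.214 → 3 decimal places, 9.043 → 3 decimal places, 0.2654 → 4 decimal places, 1.1 → 1 decimal place, 3.159 → 3 decimal places; limit is 1.
Rounded to 1 decimal place: 59.8 m.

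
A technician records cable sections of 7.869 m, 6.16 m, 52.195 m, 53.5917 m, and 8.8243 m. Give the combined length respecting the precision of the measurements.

7.869 m + 6.16 m + 52.195 m + 53.5917 m + 8.8243 m = 128.6400 m.
Addition/subtraction keeps the fewest decimal places: 7.869 → 3 decimal places, 6.16 → 2 decimal places, 52.195 → 3 decimal places, 53.5917 → 4 decimal places, 8.8243 → 4 decimal places; limit is 2.
Rounded to 2 decimal places: 128.64 m.

128.64 m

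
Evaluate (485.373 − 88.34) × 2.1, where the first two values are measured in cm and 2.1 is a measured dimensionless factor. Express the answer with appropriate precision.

485.373 cm − 88.34 cm = 397.033 cm; the difference is limited to 2 decimal places (5 s.f.).
Carrying full precision, 397.033 × 2.1 = 833.7693 cm; 2.1 has 2 s.f., so the result keeps min(5, 2) = 2 s.f.
Rounded to 2 significant figures: 8.3 × 10^2 cm.

8.3 × 10^2 cm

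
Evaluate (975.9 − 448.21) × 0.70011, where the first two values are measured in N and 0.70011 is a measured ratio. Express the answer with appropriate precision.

369.4 N

975.9 N − 448.21 N = 527.69 N; the difference is limited to 1 decimal place (4 s.f.).
Carrying full precision, 527.69 × 0.70011 = 369.4410459 N; 0.70011 has 5 s.f., so the result keeps min(4, 5) = 4 s.f.
Rounded to 4 significant figures: 369.4 N.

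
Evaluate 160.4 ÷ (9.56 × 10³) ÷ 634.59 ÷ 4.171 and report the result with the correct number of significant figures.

6.34 × 10⁻⁶

160.4 ÷ (9.56 × 10³) ÷ 634.59 ÷ 4.171 = 0.0000063388876978…
Multiplication/division keeps the fewest significant figures: 160.4 → 4 s.f., 9.56 × 10³ → 3 s.f., 634.59 → 5 s.f., 4.171 → 4 s.f.; limit is 3.
Rounded to 3 significant figures: 6.34 × 10⁻⁶.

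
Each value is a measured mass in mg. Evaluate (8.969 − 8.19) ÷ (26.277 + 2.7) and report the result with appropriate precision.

8.969 − 8.19 = 0.779, limited to 2 d.p. → 2 s.f.; 26.277 + 2.7 = 28.977, limited to 1 d.p. → 3 s.f.
Carrying full precision, 0.779 ÷ 28.977 = 0.026883390275…; keep min(2, 3) = 2 s.f.
Rounded to 2 significant figures: 0.027.

0.027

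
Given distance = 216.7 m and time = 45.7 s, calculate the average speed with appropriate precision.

4.74 m/s

average speed = 216.7 m ÷ 45.7 s = 4.74179431072… m/s.
216.7 has 4 significant figures; 45.7 has 3.
Division/multiplication keeps the fewest: 3 significant figures.
Rounded: 4.74 m/s.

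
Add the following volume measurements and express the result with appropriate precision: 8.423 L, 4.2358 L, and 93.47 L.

8.423 L + 4.2358 L + 93.47 L = 106.1288 L.
Addition/subtraction keeps the fewest decimal places: 8.423 → 3 decimal places, 4.2358 → 4 decimal places, 93.47 → 2 decimal places; limit is 2.
Rounded to 2 decimal places: 106.13 L.

106.13 L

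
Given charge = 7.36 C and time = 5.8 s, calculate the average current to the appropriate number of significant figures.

average current = 7.36 C ÷ 5.8 s = 1.26896551724… A.
7.36 has 3 significant figures; 5.8 has 2.
Division/multiplication keeps the fewest: 2 significant figures.
Rounded: 1.3 A.

1.3 A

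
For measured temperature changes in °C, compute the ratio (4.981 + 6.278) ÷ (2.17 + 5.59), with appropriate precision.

1.45

4.981 + 6.278 = 11.259, limited to 3 d.p. → 5 s.f.; 2.17 + 5.59 = 7.76, limited to 2 d.p. → 3 s.f.
Carrying full precision, 11.259 ÷ 7.76 = 1.45090206186…; keep min(5, 3) = 3 s.f.
Rounded to 3 significant figures: 1.45.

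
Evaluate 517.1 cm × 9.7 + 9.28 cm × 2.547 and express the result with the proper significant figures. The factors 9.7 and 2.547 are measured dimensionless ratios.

5.0 × 10^3 cm

517.1 × 9.7 = 5015.87 → 5.0 × 10^3 cm (2 s.f., last digit at the 10^2 place).
9.28 × 2.547 = 23.63616 → 23.6 cm (3 s.f., last digit at the 10^-1 place).
Sum: 5039.50616 cm; keep the coarser place, 10^2.
Result: 5.0 × 10^3 cm.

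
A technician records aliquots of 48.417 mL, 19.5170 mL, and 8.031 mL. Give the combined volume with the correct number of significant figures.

48.417 mL + 19.5170 mL + 8.031 mL = 75.9650 mL.
Addition/subtraction keeps the fewest decimal places: 48.417 → 3 decimal places, 19.5170 → 4 decimal places, 8.031 → 3 decimal places; limit is 3.
Rounded to 3 decimal places: 75.965 mL.

75.965 mL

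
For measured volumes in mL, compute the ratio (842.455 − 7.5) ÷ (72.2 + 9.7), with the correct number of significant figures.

10.2

842.455 − 7.5 = 834.955, limited to 1 d.p. → 4 s.f.; 72.2 + 9.7 = 81.9, limited to 1 d.p. → 3 s.f.
Carrying full precision, 834.955 ÷ 81.9 = 10.1948107448…; keep min(4, 3) = 3 s.f.
Rounded to 3 significant figures: 10.2.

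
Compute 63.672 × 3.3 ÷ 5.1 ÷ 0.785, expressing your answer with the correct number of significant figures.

52

63.672 × 3.3 ÷ 5.1 ÷ 0.785 = 52.4834769577…
Multiplication/division keeps the fewest significant figures: 63.672 → 5 s.f., 3.3 → 2 s.f., 5.1 → 2 s.f., 0.785 → 3 s.f.; limit is 2.
Rounded to 2 significant figures: 52.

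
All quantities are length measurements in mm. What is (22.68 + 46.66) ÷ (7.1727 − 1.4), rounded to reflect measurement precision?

12

22.68 + 46.66 = 69.34, limited to 2 d.p. → 4 s.f.; 7.1727 − 1.4 = 5.7727, limited to 1 d.p. → 2 s.f.
Carrying full precision, 69.34 ÷ 5.7727 = 12.0117102915…; keep min(4, 2) = 2 s.f.
Rounded to 2 significant figures: 12.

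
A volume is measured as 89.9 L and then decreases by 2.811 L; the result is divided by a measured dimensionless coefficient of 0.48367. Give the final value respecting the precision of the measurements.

180. L

89.9 L − 2.811 L = 87.089 L; the difference is limited to 1 decimal place (3 s.f.).
Carrying full precision, 87.089 ÷ 0.48367 = 180.058717721… L; 0.48367 has 5 s.f., so the result keeps min(3, 5) = 3 s.f.
Rounded to 3 significant figures: 180. L.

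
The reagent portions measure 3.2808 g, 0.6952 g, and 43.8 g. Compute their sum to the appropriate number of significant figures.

47.8 g

3.2808 g + 0.6952 g + 43.8 g = 47.7760 g.
Addition/subtraction keeps the fewest decimal places: 3.2808 → 4 decimal places, 0.6952 → 4 decimal places, 43.8 → 1 decimal place; limit is 1.
Rounded to 1 decimal place: 47.8 g.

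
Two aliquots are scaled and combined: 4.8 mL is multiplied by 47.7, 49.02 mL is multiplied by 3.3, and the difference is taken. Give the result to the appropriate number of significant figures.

7 × 10^1 mL

4.8 × 47.7 = 228.96 → 2.3 × 10^2 mL (2 s.f., last digit at the 10^1 place).
49.02 × 3.3 = 161.766 → 1.6 × 10^2 mL (2 s.f., last digit at the 10^1 place).
Difference: 67.194 mL; keep the coarser place, 10^1.
Result: 7 × 10^1 mL.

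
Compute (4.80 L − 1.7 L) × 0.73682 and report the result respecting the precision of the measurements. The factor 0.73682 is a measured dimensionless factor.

2.3 L

4.80 L − 1.7 L = 3.10 L; the difference is limited to 1 decimal place (2 s.f.).
Carrying full precision, 3.10 × 0.73682 = 2.284142 L; 0.73682 has 5 s.f., so the result keeps min(2, 5) = 2 s.f.
Rounded to 2 significant figures: 2.3 L.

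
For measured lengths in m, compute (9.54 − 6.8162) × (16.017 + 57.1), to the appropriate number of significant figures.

1.99 × 10² m²

9.54 − 6.8162 = 2.7238, limited to 2 d.p. → 3 s.f.; 16.017 + 57.1 = 73.117, limited to 1 d.p. → 3 s.f.
Carrying full precision, 2.7238 × 73.117 = 199.1560846; keep min(3, 3) = 3 s.f.
Rounded to 3 significant figures: 1.99 × 10² m².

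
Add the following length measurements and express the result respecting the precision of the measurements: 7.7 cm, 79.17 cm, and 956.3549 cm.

1043.2 cm

7.7 cm + 79.17 cm + 956.3549 cm = 1043.2249 cm.
Addition/subtraction keeps the fewest decimal places: 7.7 → 1 decimal place, 79.17 → 2 decimal places, 956.3549 → 4 decimal places; limit is 1.
Rounded to 1 decimal place: 1043.2 cm.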